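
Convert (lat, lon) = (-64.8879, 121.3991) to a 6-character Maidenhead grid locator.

Add 180° to longitude and 90° to latitude: 301.3991, 25.1121.
Field (20°×10°, letters A–R): 301.3991/20 → 15 → P, 25.1121/10 → 2 → C; chars PC.
Square (2°×1°, digits 0–9): 1.3991/2 → 0, 5.1121/1 → 5; chars 05.
Subsquare (5′×2.5′, letters a–x): 1.3991/0.0833333 → 16 → q, 0.1121/0.0416667 → 2 → c; chars qc.

PC05qc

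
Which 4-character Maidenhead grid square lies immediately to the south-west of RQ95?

RQ84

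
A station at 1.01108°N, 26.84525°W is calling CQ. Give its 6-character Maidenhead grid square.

HJ61na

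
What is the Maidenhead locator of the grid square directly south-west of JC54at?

Longitude subsquare a = 0; −1 → -1, wraps to 23 = x, carry into square.
Longitude square 5; −1 → 4.
Latitude subsquare t = 19; −1 → 18 = s.

JC44xs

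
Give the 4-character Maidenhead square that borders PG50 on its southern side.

Latitude square 0; −1 → -1, wraps to 9, carry into field.
Latitude field G = 6; −1 → 5 = F.
The longitude characters are unchanged.

PF59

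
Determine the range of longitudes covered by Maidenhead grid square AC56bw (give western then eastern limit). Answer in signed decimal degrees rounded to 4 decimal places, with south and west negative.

Field A=0, C=2: +0·20° lon, +2·10° lat → SW at lon -180°, lat -70°.
Square 5, 6: +5·2° lon, +6·1° lat → SW at lon -170°, lat -64°.
Subsquare b=1, w=22: +1·0.0833333° lon, +22·0.0416667° lat → SW at lon -169.917°, lat -63.0833°.
Cell spans 0.0833333° lon × 0.0416667° lat.
west -169.9167, east -169.8333.

-169.9167, -169.8333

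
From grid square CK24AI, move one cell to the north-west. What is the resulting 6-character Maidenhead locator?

CK14xj

Longitude subsquare a = 0; −1 → -1, wraps to 23 = x, carry into square.
Longitude square 2; −1 → 1.
Latitude subsquare i = 8; +1 → 9 = j.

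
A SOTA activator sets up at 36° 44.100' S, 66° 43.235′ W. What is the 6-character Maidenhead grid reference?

FF63pg

Shift to the Maidenhead origin (180°W, 90°S): lon 113.2794, lat 53.2650.
Field: lon ⌊113.2794/20⌋ = 5 → F; lat ⌊53.2650/10⌋ = 5 → F.
Square: lon ⌊13.2794/2⌋ = 6; lat ⌊3.2650/1⌋ = 3.
Subsquare: lon ⌊1.2794/0.0833333⌋ = 15 → p; lat ⌊0.2650/0.0416667⌋ = 6 → g.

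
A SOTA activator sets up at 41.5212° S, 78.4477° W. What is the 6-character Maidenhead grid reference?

Add 180° to longitude and 90° to latitude: 101.5523, 48.4788.
Field (20°×10°, letters A–R): 101.5523/20 → 5 → F, 48.4788/10 → 4 → E; chars FE.
Square (2°×1°, digits 0–9): 1.5523/2 → 0, 8.4788/1 → 8; chars 08.
Subsquare (5′×2.5′, letters a–x): 1.5523/0.0833333 → 18 → s, 0.4788/0.0416667 → 11 → l; chars sl.

FE08sl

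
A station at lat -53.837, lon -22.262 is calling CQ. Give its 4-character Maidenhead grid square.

HD86

Add 180° to longitude and 90° to latitude: 157.74, 36.16.
Field: 157.74/20 → 7 → H, 36.16/10 → 3 → D; chars HD.
Square: 17.74/2 → 8, 6.16/1 → 6; chars 86.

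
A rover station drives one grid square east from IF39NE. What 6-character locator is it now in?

Longitude subsquare n = 13; +1 → 14 = o.
The latitude characters are unchanged.

IF39oe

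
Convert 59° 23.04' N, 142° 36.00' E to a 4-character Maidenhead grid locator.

QO19

Offset from 180°W / 90°S: lon 322.60°, lat 149.38°.
Field: lon ⌊322.60/20⌋ = 16 → Q; lat ⌊149.38/10⌋ = 14 → O.
Square: lon ⌊2.60/2⌋ = 1; lat ⌊9.38/1⌋ = 9.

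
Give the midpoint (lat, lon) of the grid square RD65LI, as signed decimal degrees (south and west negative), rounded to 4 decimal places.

-54.6458, 172.9583

Field R=17, D=3: +17·20° lon, +3·10° lat → SW at lon 160°, lat -60°.
Square 6, 5: +6·2° lon, +5·1° lat → SW at lon 172°, lat -55°.
Subsquare l=11, i=8: +11·0.0833333° lon, +8·0.0416667° lat → SW at lon 172.917°, lat -54.6667°.
Cell spans 0.0833333° lon × 0.0416667° lat. Centre is SW corner plus half of each.
latitude -54.6458, longitude 172.9583.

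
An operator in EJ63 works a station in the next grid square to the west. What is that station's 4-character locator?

Longitude square 6; −1 → 5.
The latitude characters are unchanged.

EJ53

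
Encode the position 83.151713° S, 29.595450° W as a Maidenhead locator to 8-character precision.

HA56eu83

Shift to the Maidenhead origin (180°W, 90°S): lon 150.40455, lat 6.84829.
Field: lon ⌊150.40455/20⌋ = 7 → H; lat ⌊6.84829/10⌋ = 0 → A.
Square: lon ⌊10.40455/2⌋ = 5; lat ⌊6.84829/1⌋ = 6.
Subsquare: lon ⌊0.40455/0.0833333⌋ = 4 → e; lat ⌊0.84829/0.0416667⌋ = 20 → u.
Extended square: lon ⌊0.07122/0.00833333⌋ = 8; lat ⌊0.01495/0.00416667⌋ = 3.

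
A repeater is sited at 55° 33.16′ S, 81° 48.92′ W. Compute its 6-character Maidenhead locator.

ED94ck

Offset from 180°W / 90°S: lon 98.1847°, lat 34.4473°.
Field: lon ⌊98.1847/20⌋ = 4 → E; lat ⌊34.4473/10⌋ = 3 → D.
Square: lon ⌊18.1847/2⌋ = 9; lat ⌊4.4473/1⌋ = 4.
Subsquare: lon ⌊0.1847/0.0833333⌋ = 2 → c; lat ⌊0.4473/0.0416667⌋ = 10 → k.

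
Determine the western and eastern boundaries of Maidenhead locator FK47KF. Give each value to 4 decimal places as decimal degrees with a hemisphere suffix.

Field F=5, K=10: +5·20° lon, +10·10° lat → SW at lon -80°, lat 10°.
Square 4, 7: +4·2° lon, +7·1° lat → SW at lon -72°, lat 17°.
Subsquare k=10, f=5: +10·0.0833333° lon, +5·0.0416667° lat → SW at lon -71.1667°, lat 17.2083°.
Cell spans 0.0833333° lon × 0.0416667° lat.
west 71.1667° W, east 71.0833° W.

71.1667° W, 71.0833° W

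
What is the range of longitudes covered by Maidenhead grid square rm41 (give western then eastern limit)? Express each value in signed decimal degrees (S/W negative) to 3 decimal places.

Field R=17, M=12: +17·20° lon, +12·10° lat → SW at lon 160°, lat 30°.
Square 4, 1: +4·2° lon, +1·1° lat → SW at lon 168°, lat 31°.
Cell spans 2° lon × 1° lat.
west 168.000, east 170.000.

168.000, 170.000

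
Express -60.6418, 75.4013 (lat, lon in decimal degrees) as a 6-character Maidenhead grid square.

MC79qi

Add 180° to longitude and 90° to latitude: 255.4013, 29.3582.
Field: 255.4013/20 → 12 → M, 29.3582/10 → 2 → C; chars MC.
Square: 15.4013/2 → 7, 9.3582/1 → 9; chars 79.
Subsquare: 1.4013/0.0833333 → 16 → q, 0.3582/0.0416667 → 8 → i; chars qi.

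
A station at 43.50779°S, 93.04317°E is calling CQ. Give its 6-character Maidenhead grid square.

NE66ml

Offset from 180°W / 90°S: lon 273.0432°, lat 46.4922°.
Field: 273.0432/20 → 13 → N, 46.4922/10 → 4 → E; chars NE.
Square: 13.0432/2 → 6, 6.4922/1 → 6; chars 66.
Subsquare: 1.0432/0.0833333 → 12 → m, 0.4922/0.0416667 → 11 → l; chars ml.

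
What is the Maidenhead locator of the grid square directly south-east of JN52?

Longitude square 5; +1 → 6.
Latitude square 2; −1 → 1.

JN61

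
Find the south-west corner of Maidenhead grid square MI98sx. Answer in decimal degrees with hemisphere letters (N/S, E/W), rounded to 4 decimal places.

1.0417° S, 79.5000° E

Field M=12, I=8: +12·20° lon, +8·10° lat → SW at lon 60°, lat -10°.
Square 9, 8: +9·2° lon, +8·1° lat → SW at lon 78°, lat -2°.
Subsquare s=18, x=23: +18·0.0833333° lon, +23·0.0416667° lat → SW at lon 79.5°, lat -1.04167°.
latitude 1.0417° S, longitude 79.5000° E.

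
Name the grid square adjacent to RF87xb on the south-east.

RF97aa

Longitude subsquare x = 23; +1 → 24, wraps to 0 = a, carry into square.
Longitude square 8; +1 → 9.
Latitude subsquare b = 1; −1 → 0 = a.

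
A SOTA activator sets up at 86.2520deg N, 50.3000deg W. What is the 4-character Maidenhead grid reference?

GR46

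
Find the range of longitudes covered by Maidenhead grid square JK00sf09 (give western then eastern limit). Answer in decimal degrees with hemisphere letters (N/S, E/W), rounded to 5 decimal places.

1.50000° E, 1.50833° E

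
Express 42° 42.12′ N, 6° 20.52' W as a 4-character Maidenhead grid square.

IN62

Shift to the Maidenhead origin (180°W, 90°S): lon 173.66, lat 132.70.
Field (20°×10°, letters A–R): lon ⌊173.66/20⌋ = 8 → I; lat ⌊132.70/10⌋ = 13 → N.
Square (2°×1°, digits 0–9): lon ⌊13.66/2⌋ = 6; lat ⌊2.70/1⌋ = 2.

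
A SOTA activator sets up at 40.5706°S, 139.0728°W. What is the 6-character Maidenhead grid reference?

CE09lk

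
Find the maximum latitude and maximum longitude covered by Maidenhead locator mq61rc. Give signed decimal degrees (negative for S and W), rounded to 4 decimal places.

71.1250, 73.5000

Field M=12, Q=16: +12·20° lon, +16·10° lat → SW at lon 60°, lat 70°.
Square 6, 1: +6·2° lon, +1·1° lat → SW at lon 72°, lat 71°.
Subsquare r=17, c=2: +17·0.0833333° lon, +2·0.0416667° lat → SW at lon 73.4167°, lat 71.0833°.
Cell spans 0.0833333° lon × 0.0416667° lat. NE corner is SW corner plus one full cell.
latitude 71.1250, longitude 73.5000.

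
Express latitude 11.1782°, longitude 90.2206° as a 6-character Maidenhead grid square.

Add 180° to longitude and 90° to latitude: 270.2206, 101.1782.
Field (20°×10°, letters A–R): 270.2206/20 → 13 → N, 101.1782/10 → 10 → K; chars NK.
Square (2°×1°, digits 0–9): 10.2206/2 → 5, 1.1782/1 → 1; chars 51.
Subsquare (5′×2.5′, letters a–x): 0.2206/0.0833333 → 2 → c, 0.1782/0.0416667 → 4 → e; chars ce.

NK51ce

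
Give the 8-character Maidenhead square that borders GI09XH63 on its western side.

GI09xh53

Longitude extended square 6; −1 → 5.
The latitude characters are unchanged.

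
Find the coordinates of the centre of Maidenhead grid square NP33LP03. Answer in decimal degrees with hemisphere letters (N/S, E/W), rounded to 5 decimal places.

Field N=13, P=15: +13·20° lon, +15·10° lat → SW at lon 80°, lat 60°.
Square 3, 3: +3·2° lon, +3·1° lat → SW at lon 86°, lat 63°.
Subsquare l=11, p=15: +11·0.0833333° lon, +15·0.0416667° lat → SW at lon 86.9167°, lat 63.625°.
Extended square 0, 3: +0·0.00833333° lon, +3·0.00416667° lat → SW at lon 86.9167°, lat 63.6375°.
Cell spans 0.00833333° lon × 0.00416667° lat. Centre is SW corner plus half of each.
latitude 63.63958° N, longitude 86.92083° E.

63.63958° N, 86.92083° E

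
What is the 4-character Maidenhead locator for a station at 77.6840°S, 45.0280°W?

Add 180° to longitude and 90° to latitude: 134.97, 12.32.
Field (20°×10°, letters A–R): 134.97/20 → 6 → G, 12.32/10 → 1 → B; chars GB.
Square (2°×1°, digits 0–9): 14.97/2 → 7, 2.32/1 → 2; chars 72.

GB72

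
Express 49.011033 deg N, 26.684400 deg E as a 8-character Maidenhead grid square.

KN39ia22

Add 180° to longitude and 90° to latitude: 206.68440, 139.01103.
Field (20°×10°, letters A–R): 206.68440/20 → 10 → K, 139.01103/10 → 13 → N; chars KN.
Square (2°×1°, digits 0–9): 6.68440/2 → 3, 9.01103/1 → 9; chars 39.
Subsquare (5′×2.5′, letters a–x): 0.68440/0.0833333 → 8 → i, 0.01103/0.0416667 → 0 → a; chars ia.
Extended square (30″×15″, digits 0–9): 0.01773/0.00833333 → 2, 0.01103/0.00416667 → 2; chars 22.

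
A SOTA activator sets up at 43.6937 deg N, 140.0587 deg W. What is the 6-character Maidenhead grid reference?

BN93xq

Add 180° to longitude and 90° to latitude: 39.9413, 133.6937.
Field: lon ⌊39.9413/20⌋ = 1 → B; lat ⌊133.6937/10⌋ = 13 → N.
Square: lon ⌊19.9413/2⌋ = 9; lat ⌊3.6937/1⌋ = 3.
Subsquare: lon ⌊1.9413/0.0833333⌋ = 23 → x; lat ⌊0.6937/0.0416667⌋ = 16 → q.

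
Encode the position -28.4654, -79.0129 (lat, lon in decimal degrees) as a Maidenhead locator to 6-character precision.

Offset from 180°W / 90°S: lon 100.9871°, lat 61.5346°.
Field: lon ⌊100.9871/20⌋ = 5 → F; lat ⌊61.5346/10⌋ = 6 → G.
Square: lon ⌊0.9871/2⌋ = 0; lat ⌊1.5346/1⌋ = 1.
Subsquare: lon ⌊0.9871/0.0833333⌋ = 11 → l; lat ⌊0.5346/0.0416667⌋ = 12 → m.

FG01lm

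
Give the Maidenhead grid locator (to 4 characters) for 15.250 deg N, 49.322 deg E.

LK45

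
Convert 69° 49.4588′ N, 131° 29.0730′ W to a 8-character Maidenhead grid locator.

CP49gt17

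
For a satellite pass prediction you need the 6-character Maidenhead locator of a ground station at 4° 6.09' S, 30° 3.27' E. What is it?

Shift to the Maidenhead origin (180°W, 90°S): lon 210.0545, lat 85.8985.
Field: 210.0545/20 → 10 → K, 85.8985/10 → 8 → I; chars KI.
Square: 10.0545/2 → 5, 5.8985/1 → 5; chars 55.
Subsquare: 0.0545/0.0833333 → 0 → a, 0.8985/0.0416667 → 21 → v; chars av.

KI55av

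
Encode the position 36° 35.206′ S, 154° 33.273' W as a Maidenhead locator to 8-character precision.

Offset from 180°W / 90°S: lon 25.44545°, lat 53.41323°.
Field: lon ⌊25.44545/20⌋ = 1 → B; lat ⌊53.41323/10⌋ = 5 → F.
Square: lon ⌊5.44545/2⌋ = 2; lat ⌊3.41323/1⌋ = 3.
Subsquare: lon ⌊1.44545/0.0833333⌋ = 17 → r; lat ⌊0.41323/0.0416667⌋ = 9 → j.
Extended square: lon ⌊0.02878/0.00833333⌋ = 3; lat ⌊0.03823/0.00416667⌋ = 9.

BF23rj39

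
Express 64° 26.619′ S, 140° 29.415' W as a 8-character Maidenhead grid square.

BC95sn13

Shift to the Maidenhead origin (180°W, 90°S): lon 39.50975, lat 25.55635.
Field: lon ⌊39.50975/20⌋ = 1 → B; lat ⌊25.55635/10⌋ = 2 → C.
Square: lon ⌊19.50975/2⌋ = 9; lat ⌊5.55635/1⌋ = 5.
Subsquare: lon ⌊1.50975/0.0833333⌋ = 18 → s; lat ⌊0.55635/0.0416667⌋ = 13 → n.
Extended square: lon ⌊0.00975/0.00833333⌋ = 1; lat ⌊0.01468/0.00416667⌋ = 3.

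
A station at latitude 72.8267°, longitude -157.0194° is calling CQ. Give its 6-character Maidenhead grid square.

BQ12lt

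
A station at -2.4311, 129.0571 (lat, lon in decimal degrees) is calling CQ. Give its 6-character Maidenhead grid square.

Shift to the Maidenhead origin (180°W, 90°S): lon 309.0571, lat 87.5689.
Field: lon ⌊309.0571/20⌋ = 15 → P; lat ⌊87.5689/10⌋ = 8 → I.
Square: lon ⌊9.0571/2⌋ = 4; lat ⌊7.5689/1⌋ = 7.
Subsquare: lon ⌊1.0571/0.0833333⌋ = 12 → m; lat ⌊0.5689/0.0416667⌋ = 13 → n.

PI47mn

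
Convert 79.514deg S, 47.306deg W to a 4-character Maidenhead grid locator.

Shift to the Maidenhead origin (180°W, 90°S): lon 132.69, lat 10.49.
Field: 132.69/20 → 6 → G, 10.49/10 → 1 → B; chars GB.
Square: 12.69/2 → 6, 0.49/1 → 0; chars 60.

GB60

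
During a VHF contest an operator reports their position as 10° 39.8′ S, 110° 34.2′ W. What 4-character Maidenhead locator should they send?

DH49

Offset from 180°W / 90°S: lon 69.43°, lat 79.34°.
Field (20°×10°, letters A–R): lon ⌊69.43/20⌋ = 3 → D; lat ⌊79.34/10⌋ = 7 → H.
Square (2°×1°, digits 0–9): lon ⌊9.43/2⌋ = 4; lat ⌊9.34/1⌋ = 9.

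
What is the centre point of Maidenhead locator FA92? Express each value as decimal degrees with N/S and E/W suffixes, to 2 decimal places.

Field F=5, A=0: +5·20° lon, +0·10° lat → SW at lon -80°, lat -90°.
Square 9, 2: +9·2° lon, +2·1° lat → SW at lon -62°, lat -88°.
Cell spans 2° lon × 1° lat. Centre is SW corner plus half of each.
latitude 87.50° S, longitude 61.00° W.

87.50° S, 61.00° W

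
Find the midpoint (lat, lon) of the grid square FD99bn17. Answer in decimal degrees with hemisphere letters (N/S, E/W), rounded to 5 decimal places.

Field F=5, D=3: +5·20° lon, +3·10° lat → SW at lon -80°, lat -60°.
Square 9, 9: +9·2° lon, +9·1° lat → SW at lon -62°, lat -51°.
Subsquare b=1, n=13: +1·0.0833333° lon, +13·0.0416667° lat → SW at lon -61.9167°, lat -50.4583°.
Extended square 1, 7: +1·0.00833333° lon, +7·0.00416667° lat → SW at lon -61.9083°, lat -50.4292°.
Cell spans 0.00833333° lon × 0.00416667° lat. Centre is SW corner plus half of each.
latitude 50.42708° S, longitude 61.90417° W.

50.42708° S, 61.90417° W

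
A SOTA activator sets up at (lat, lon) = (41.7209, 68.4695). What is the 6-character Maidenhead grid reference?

MN41fr

Offset from 180°W / 90°S: lon 248.4695°, lat 131.7209°.
Field: 248.4695/20 → 12 → M, 131.7209/10 → 13 → N; chars MN.
Square: 8.4695/2 → 4, 1.7209/1 → 1; chars 41.
Subsquare: 0.4695/0.0833333 → 5 → f, 0.7209/0.0416667 → 17 → r; chars fr.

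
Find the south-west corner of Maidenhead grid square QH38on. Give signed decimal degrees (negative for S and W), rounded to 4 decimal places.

Field Q=16, H=7: +16·20° lon, +7·10° lat → SW at lon 140°, lat -20°.
Square 3, 8: +3·2° lon, +8·1° lat → SW at lon 146°, lat -12°.
Subsquare o=14, n=13: +14·0.0833333° lon, +13·0.0416667° lat → SW at lon 147.167°, lat -11.4583°.
latitude -11.4583, longitude 147.1667.

-11.4583, 147.1667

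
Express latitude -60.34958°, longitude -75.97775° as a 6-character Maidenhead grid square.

FC29ap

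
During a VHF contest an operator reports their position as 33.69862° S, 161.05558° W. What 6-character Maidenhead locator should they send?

AF96lh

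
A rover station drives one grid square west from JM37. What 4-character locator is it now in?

JM27

Longitude square 3; −1 → 2.
The latitude characters are unchanged.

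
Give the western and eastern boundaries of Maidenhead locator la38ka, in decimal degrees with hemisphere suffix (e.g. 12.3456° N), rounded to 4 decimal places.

46.8333° E, 46.9167° E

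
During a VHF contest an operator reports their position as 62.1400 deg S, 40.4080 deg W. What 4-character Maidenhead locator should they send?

GC97

Shift to the Maidenhead origin (180°W, 90°S): lon 139.59, lat 27.86.
Field (20°×10°, letters A–R): 139.59/20 → 6 → G, 27.86/10 → 2 → C; chars GC.
Square (2°×1°, digits 0–9): 19.59/2 → 9, 7.86/1 → 7; chars 97.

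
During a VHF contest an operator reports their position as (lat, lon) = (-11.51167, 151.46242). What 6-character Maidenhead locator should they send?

Shift to the Maidenhead origin (180°W, 90°S): lon 331.4624, lat 78.4883.
Field: 331.4624/20 → 16 → Q, 78.4883/10 → 7 → H; chars QH.
Square: 11.4624/2 → 5, 8.4883/1 → 8; chars 58.
Subsquare: 1.4624/0.0833333 → 17 → r, 0.4883/0.0416667 → 11 → l; chars rl.

QH58rl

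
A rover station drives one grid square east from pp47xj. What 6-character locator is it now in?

PP57aj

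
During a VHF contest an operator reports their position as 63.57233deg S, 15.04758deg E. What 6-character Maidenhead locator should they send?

Add 180° to longitude and 90° to latitude: 195.0476, 26.4277.
Field (20°×10°, letters A–R): 195.0476/20 → 9 → J, 26.4277/10 → 2 → C; chars JC.
Square (2°×1°, digits 0–9): 15.0476/2 → 7, 6.4277/1 → 6; chars 76.
Subsquare (5′×2.5′, letters a–x): 1.0476/0.0833333 → 12 → m, 0.4277/0.0416667 → 10 → k; chars mk.

JC76mk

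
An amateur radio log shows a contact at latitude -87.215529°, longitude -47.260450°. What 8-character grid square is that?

Shift to the Maidenhead origin (180°W, 90°S): lon 132.73955, lat 2.78447.
Field: 132.73955/20 → 6 → G, 2.78447/10 → 0 → A; chars GA.
Square: 12.73955/2 → 6, 2.78447/1 → 2; chars 62.
Subsquare: 0.73955/0.0833333 → 8 → i, 0.78447/0.0416667 → 18 → s; chars is.
Extended square: 0.07288/0.00833333 → 8, 0.03447/0.00416667 → 8; chars 88.

GA62is88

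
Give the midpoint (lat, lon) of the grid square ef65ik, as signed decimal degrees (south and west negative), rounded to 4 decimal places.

Field E=4, F=5: +4·20° lon, +5·10° lat → SW at lon -100°, lat -40°.
Square 6, 5: +6·2° lon, +5·1° lat → SW at lon -88°, lat -35°.
Subsquare i=8, k=10: +8·0.0833333° lon, +10·0.0416667° lat → SW at lon -87.3333°, lat -34.5833°.
Cell spans 0.0833333° lon × 0.0416667° lat. Centre is SW corner plus half of each.
latitude -34.5625, longitude -87.2917.

-34.5625, -87.2917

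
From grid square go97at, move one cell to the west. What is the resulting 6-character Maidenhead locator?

GO87xt

Longitude subsquare a = 0; −1 → -1, wraps to 23 = x, carry into square.
Longitude square 9; −1 → 8.
The latitude characters are unchanged.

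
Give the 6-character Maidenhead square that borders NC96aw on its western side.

Longitude subsquare a = 0; −1 → -1, wraps to 23 = x, carry into square.
Longitude square 9; −1 → 8.
The latitude characters are unchanged.

NC86xw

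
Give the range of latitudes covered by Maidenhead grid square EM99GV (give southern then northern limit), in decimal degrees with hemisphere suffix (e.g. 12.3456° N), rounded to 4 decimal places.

Field E=4, M=12: +4·20° lon, +12·10° lat → SW at lon -100°, lat 30°.
Square 9, 9: +9·2° lon, +9·1° lat → SW at lon -82°, lat 39°.
Subsquare g=6, v=21: +6·0.0833333° lon, +21·0.0416667° lat → SW at lon -81.5°, lat 39.875°.
Cell spans 0.0833333° lon × 0.0416667° lat.
south 39.8750° N, north 39.9167° N.

39.8750° N, 39.9167° N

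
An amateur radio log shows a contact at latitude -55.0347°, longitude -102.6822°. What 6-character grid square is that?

DD84px

Shift to the Maidenhead origin (180°W, 90°S): lon 77.3178, lat 34.9653.
Field: 77.3178/20 → 3 → D, 34.9653/10 → 3 → D; chars DD.
Square: 17.3178/2 → 8, 4.9653/1 → 4; chars 84.
Subsquare: 1.3178/0.0833333 → 15 → p, 0.9653/0.0416667 → 23 → x; chars px.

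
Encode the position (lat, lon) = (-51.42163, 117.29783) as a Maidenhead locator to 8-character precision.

Add 180° to longitude and 90° to latitude: 297.29783, 38.57837.
Field: 297.29783/20 → 14 → O, 38.57837/10 → 3 → D; chars OD.
Square: 17.29783/2 → 8, 8.57837/1 → 8; chars 88.
Subsquare: 1.29783/0.0833333 → 15 → p, 0.57837/0.0416667 → 13 → n; chars pn.
Extended square: 0.04783/0.00833333 → 5, 0.03670/0.00416667 → 8; chars 58.

OD88pn58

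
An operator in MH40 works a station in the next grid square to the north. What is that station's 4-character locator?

MH41

Latitude square 0; +1 → 1.
The longitude characters are unchanged.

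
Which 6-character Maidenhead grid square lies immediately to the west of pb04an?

Longitude subsquare a = 0; −1 → -1, wraps to 23 = x, carry into square.
Longitude square 0; −1 → -1, wraps to 9, carry into field.
Longitude field P = 15; −1 → 14 = O.
The latitude characters are unchanged.

OB94xn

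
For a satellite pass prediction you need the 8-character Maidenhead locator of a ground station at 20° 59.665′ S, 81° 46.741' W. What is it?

EG99ca61

Offset from 180°W / 90°S: lon 98.22098°, lat 69.00558°.
Field (20°×10°, letters A–R): 98.22098/20 → 4 → E, 69.00558/10 → 6 → G; chars EG.
Square (2°×1°, digits 0–9): 18.22098/2 → 9, 9.00558/1 → 9; chars 99.
Subsquare (5′×2.5′, letters a–x): 0.22098/0.0833333 → 2 → c, 0.00558/0.0416667 → 0 → a; chars ca.
Extended square (30″×15″, digits 0–9): 0.05432/0.00833333 → 6, 0.00558/0.00416667 → 1; chars 61.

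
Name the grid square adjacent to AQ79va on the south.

Latitude subsquare a = 0; −1 → -1, wraps to 23 = x, carry into square.
Latitude square 9; −1 → 8.
The longitude characters are unchanged.

AQ78vx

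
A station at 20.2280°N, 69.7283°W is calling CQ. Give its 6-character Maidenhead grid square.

FL50df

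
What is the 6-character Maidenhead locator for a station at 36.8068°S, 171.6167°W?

AF43ee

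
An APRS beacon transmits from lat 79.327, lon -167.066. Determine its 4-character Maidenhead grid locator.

AQ69

Add 180° to longitude and 90° to latitude: 12.93, 169.33.
Field: 12.93/20 → 0 → A, 169.33/10 → 16 → Q; chars AQ.
Square: 12.93/2 → 6, 9.33/1 → 9; chars 69.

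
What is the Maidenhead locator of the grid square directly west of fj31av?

FJ21xv

Longitude subsquare a = 0; −1 → -1, wraps to 23 = x, carry into square.
Longitude square 3; −1 → 2.
The latitude characters are unchanged.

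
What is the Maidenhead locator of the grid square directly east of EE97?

FE07

Longitude square 9; +1 → 10, wraps to 0, carry into field.
Longitude field E = 4; +1 → 5 = F.
The latitude characters are unchanged.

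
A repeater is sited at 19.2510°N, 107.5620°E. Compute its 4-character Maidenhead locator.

OK39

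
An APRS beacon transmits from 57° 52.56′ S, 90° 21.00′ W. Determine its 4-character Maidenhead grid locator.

ED42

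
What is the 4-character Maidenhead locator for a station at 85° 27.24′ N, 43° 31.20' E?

Offset from 180°W / 90°S: lon 223.52°, lat 175.45°.
Field (20°×10°, letters A–R): 223.52/20 → 11 → L, 175.45/10 → 17 → R; chars LR.
Square (2°×1°, digits 0–9): 3.52/2 → 1, 5.45/1 → 5; chars 15.

LR15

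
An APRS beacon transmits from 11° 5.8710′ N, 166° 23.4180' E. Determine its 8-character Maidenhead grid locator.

RK31ec63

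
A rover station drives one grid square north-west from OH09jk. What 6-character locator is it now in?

Longitude subsquare j = 9; −1 → 8 = i.
Latitude subsquare k = 10; +1 → 11 = l.

OH09il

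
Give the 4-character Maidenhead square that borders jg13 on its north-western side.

JG04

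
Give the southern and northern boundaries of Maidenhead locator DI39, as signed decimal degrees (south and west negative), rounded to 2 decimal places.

-1.00, 0.00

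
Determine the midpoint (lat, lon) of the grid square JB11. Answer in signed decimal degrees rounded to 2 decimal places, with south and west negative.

Field J=9, B=1: +9·20° lon, +1·10° lat → SW at lon 0°, lat -80°.
Square 1, 1: +1·2° lon, +1·1° lat → SW at lon 2°, lat -79°.
Cell spans 2° lon × 1° lat. Centre is SW corner plus half of each.
latitude -78.50, longitude 3.00.

-78.50, 3.00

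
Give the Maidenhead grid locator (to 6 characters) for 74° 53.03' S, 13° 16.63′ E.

JB65pc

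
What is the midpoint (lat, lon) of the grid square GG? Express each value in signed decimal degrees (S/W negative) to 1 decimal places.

Field G=6, G=6: +6·20° lon, +6·10° lat → SW at lon -60°, lat -30°.
Cell spans 20° lon × 10° lat. Centre is SW corner plus half of each.
latitude -25.0, longitude -50.0.

-25.0, -50.0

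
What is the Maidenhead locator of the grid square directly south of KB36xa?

Latitude subsquare a = 0; −1 → -1, wraps to 23 = x, carry into square.
Latitude square 6; −1 → 5.
The longitude characters are unchanged.

KB35xx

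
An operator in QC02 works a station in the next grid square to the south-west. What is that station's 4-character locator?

Longitude square 0; −1 → -1, wraps to 9, carry into field.
Longitude field Q = 16; −1 → 15 = P.
Latitude square 2; −1 → 1.

PC91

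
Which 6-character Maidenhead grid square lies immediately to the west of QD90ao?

Longitude subsquare a = 0; −1 → -1, wraps to 23 = x, carry into square.
Longitude square 9; −1 → 8.
The latitude characters are unchanged.

QD80xo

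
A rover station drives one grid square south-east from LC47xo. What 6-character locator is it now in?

Longitude subsquare x = 23; +1 → 24, wraps to 0 = a, carry into square.
Longitude square 4; +1 → 5.
Latitude subsquare o = 14; −1 → 13 = n.

LC57an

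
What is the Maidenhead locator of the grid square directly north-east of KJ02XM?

Longitude subsquare x = 23; +1 → 24, wraps to 0 = a, carry into square.
Longitude square 0; +1 → 1.
Latitude subsquare m = 12; +1 → 13 = n.

KJ12an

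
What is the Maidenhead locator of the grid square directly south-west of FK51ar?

FK41xq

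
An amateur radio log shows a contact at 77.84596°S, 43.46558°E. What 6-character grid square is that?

LB12rd

Offset from 180°W / 90°S: lon 223.4656°, lat 12.1540°.
Field: lon ⌊223.4656/20⌋ = 11 → L; lat ⌊12.1540/10⌋ = 1 → B.
Square: lon ⌊3.4656/2⌋ = 1; lat ⌊2.1540/1⌋ = 2.
Subsquare: lon ⌊1.4656/0.0833333⌋ = 17 → r; lat ⌊0.1540/0.0416667⌋ = 3 → d.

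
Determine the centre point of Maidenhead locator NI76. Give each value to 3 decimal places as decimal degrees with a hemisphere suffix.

3.500° S, 95.000° E

Field N=13, I=8: +13·20° lon, +8·10° lat → SW at lon 80°, lat -10°.
Square 7, 6: +7·2° lon, +6·1° lat → SW at lon 94°, lat -4°.
Cell spans 2° lon × 1° lat. Centre is SW corner plus half of each.
latitude 3.500° S, longitude 95.000° E.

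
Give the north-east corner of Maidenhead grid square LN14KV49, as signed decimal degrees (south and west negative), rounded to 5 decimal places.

44.91667, 42.87500

Field L=11, N=13: +11·20° lon, +13·10° lat → SW at lon 40°, lat 40°.
Square 1, 4: +1·2° lon, +4·1° lat → SW at lon 42°, lat 44°.
Subsquare k=10, v=21: +10·0.0833333° lon, +21·0.0416667° lat → SW at lon 42.8333°, lat 44.875°.
Extended square 4, 9: +4·0.00833333° lon, +9·0.00416667° lat → SW at lon 42.8667°, lat 44.9125°.
Cell spans 0.00833333° lon × 0.00416667° lat. NE corner is SW corner plus one full cell.
latitude 44.91667, longitude 42.87500.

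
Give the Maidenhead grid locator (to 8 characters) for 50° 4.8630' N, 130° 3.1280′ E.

PO50ab69

Add 180° to longitude and 90° to latitude: 310.05213, 140.08105.
Field: 310.05213/20 → 15 → P, 140.08105/10 → 14 → O; chars PO.
Square: 10.05213/2 → 5, 0.08105/1 → 0; chars 50.
Subsquare: 0.05213/0.0833333 → 0 → a, 0.08105/0.0416667 → 1 → b; chars ab.
Extended square: 0.05213/0.00833333 → 6, 0.03938/0.00416667 → 9; chars 69.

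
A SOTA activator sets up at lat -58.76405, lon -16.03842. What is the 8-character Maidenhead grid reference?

Add 180° to longitude and 90° to latitude: 163.96158, 31.23595.
Field: 163.96158/20 → 8 → I, 31.23595/10 → 3 → D; chars ID.
Square: 3.96158/2 → 1, 1.23595/1 → 1; chars 11.
Subsquare: 1.96158/0.0833333 → 23 → x, 0.23595/0.0416667 → 5 → f; chars xf.
Extended square: 0.04491/0.00833333 → 5, 0.02762/0.00416667 → 6; chars 56.

ID11xf56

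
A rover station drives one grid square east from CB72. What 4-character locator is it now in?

CB82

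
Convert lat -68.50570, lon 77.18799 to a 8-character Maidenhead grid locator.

MC81ol28

Offset from 180°W / 90°S: lon 257.18799°, lat 21.49430°.
Field: lon ⌊257.18799/20⌋ = 12 → M; lat ⌊21.49430/10⌋ = 2 → C.
Square: lon ⌊17.18799/2⌋ = 8; lat ⌊1.49430/1⌋ = 1.
Subsquare: lon ⌊1.18799/0.0833333⌋ = 14 → o; lat ⌊0.49430/0.0416667⌋ = 11 → l.
Extended square: lon ⌊0.02132/0.00833333⌋ = 2; lat ⌊0.03597/0.00416667⌋ = 8.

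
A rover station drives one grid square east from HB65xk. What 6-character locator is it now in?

Longitude subsquare x = 23; +1 → 24, wraps to 0 = a, carry into square.
Longitude square 6; +1 → 7.
The latitude characters are unchanged.

HB75ak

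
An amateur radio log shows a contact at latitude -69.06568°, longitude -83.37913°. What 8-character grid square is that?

EC80hw44

Add 180° to longitude and 90° to latitude: 96.62087, 20.93432.
Field: 96.62087/20 → 4 → E, 20.93432/10 → 2 → C; chars EC.
Square: 16.62087/2 → 8, 0.93432/1 → 0; chars 80.
Subsquare: 0.62087/0.0833333 → 7 → h, 0.93432/0.0416667 → 22 → w; chars hw.
Extended square: 0.03754/0.00833333 → 4, 0.01765/0.00416667 → 4; chars 44.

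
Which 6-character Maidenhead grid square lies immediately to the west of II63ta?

II63sa

Longitude subsquare t = 19; −1 → 18 = s.
The latitude characters are unchanged.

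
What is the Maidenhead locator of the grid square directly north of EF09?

EG00

Latitude square 9; +1 → 10, wraps to 0, carry into field.
Latitude field F = 5; +1 → 6 = G.
The longitude characters are unchanged.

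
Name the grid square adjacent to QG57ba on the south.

Latitude subsquare a = 0; −1 → -1, wraps to 23 = x, carry into square.
Latitude square 7; −1 → 6.
The longitude characters are unchanged.

QG56bx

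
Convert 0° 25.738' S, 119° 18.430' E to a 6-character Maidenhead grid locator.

OI99pn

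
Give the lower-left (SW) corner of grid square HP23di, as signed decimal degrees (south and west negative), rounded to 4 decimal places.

63.3333, -35.7500

Field H=7, P=15: +7·20° lon, +15·10° lat → SW at lon -40°, lat 60°.
Square 2, 3: +2·2° lon, +3·1° lat → SW at lon -36°, lat 63°.
Subsquare d=3, i=8: +3·0.0833333° lon, +8·0.0416667° lat → SW at lon -35.75°, lat 63.3333°.
latitude 63.3333, longitude -35.7500.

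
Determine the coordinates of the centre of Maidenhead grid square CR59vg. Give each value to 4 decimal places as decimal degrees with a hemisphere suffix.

Field C=2, R=17: +2·20° lon, +17·10° lat → SW at lon -140°, lat 80°.
Square 5, 9: +5·2° lon, +9·1° lat → SW at lon -130°, lat 89°.
Subsquare v=21, g=6: +21·0.0833333° lon, +6·0.0416667° lat → SW at lon -128.25°, lat 89.25°.
Cell spans 0.0833333° lon × 0.0416667° lat. Centre is SW corner plus half of each.
latitude 89.2708° N, longitude 128.2083° W.

89.2708° N, 128.2083° W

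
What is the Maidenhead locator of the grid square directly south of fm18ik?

Latitude subsquare k = 10; −1 → 9 = j.
The longitude characters are unchanged.

FM18ij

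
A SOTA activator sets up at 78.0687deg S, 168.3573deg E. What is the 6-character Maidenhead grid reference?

RB41ew

Offset from 180°W / 90°S: lon 348.3573°, lat 11.9313°.
Field: 348.3573/20 → 17 → R, 11.9313/10 → 1 → B; chars RB.
Square: 8.3573/2 → 4, 1.9313/1 → 1; chars 41.
Subsquare: 0.3573/0.0833333 → 4 → e, 0.9313/0.0416667 → 22 → w; chars ew.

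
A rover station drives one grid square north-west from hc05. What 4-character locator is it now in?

GC96

Longitude square 0; −1 → -1, wraps to 9, carry into field.
Longitude field H = 7; −1 → 6 = G.
Latitude square 5; +1 → 6.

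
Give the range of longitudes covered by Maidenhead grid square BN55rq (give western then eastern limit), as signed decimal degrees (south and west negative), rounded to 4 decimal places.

Field B=1, N=13: +1·20° lon, +13·10° lat → SW at lon -160°, lat 40°.
Square 5, 5: +5·2° lon, +5·1° lat → SW at lon -150°, lat 45°.
Subsquare r=17, q=16: +17·0.0833333° lon, +16·0.0416667° lat → SW at lon -148.583°, lat 45.6667°.
Cell spans 0.0833333° lon × 0.0416667° lat.
west -148.5833, east -148.5000.

-148.5833, -148.5000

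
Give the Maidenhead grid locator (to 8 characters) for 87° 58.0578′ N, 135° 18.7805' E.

PR77px72

Shift to the Maidenhead origin (180°W, 90°S): lon 315.31301, lat 177.96763.
Field (20°×10°, letters A–R): 315.31301/20 → 15 → P, 177.96763/10 → 17 → R; chars PR.
Square (2°×1°, digits 0–9): 15.31301/2 → 7, 7.96763/1 → 7; chars 77.
Subsquare (5′×2.5′, letters a–x): 1.31301/0.0833333 → 15 → p, 0.96763/0.0416667 → 23 → x; chars px.
Extended square (30″×15″, digits 0–9): 0.06301/0.00833333 → 7, 0.00930/0.00416667 → 2; chars 72.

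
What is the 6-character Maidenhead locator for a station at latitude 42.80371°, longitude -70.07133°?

FN42xt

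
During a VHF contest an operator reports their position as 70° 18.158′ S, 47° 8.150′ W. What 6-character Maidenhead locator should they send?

GB69kq

Add 180° to longitude and 90° to latitude: 132.8642, 19.6974.
Field: 132.8642/20 → 6 → G, 19.6974/10 → 1 → B; chars GB.
Square: 12.8642/2 → 6, 9.6974/1 → 9; chars 69.
Subsquare: 0.8642/0.0833333 → 10 → k, 0.6974/0.0416667 → 16 → q; chars kq.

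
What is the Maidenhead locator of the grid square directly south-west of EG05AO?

Longitude subsquare a = 0; −1 → -1, wraps to 23 = x, carry into square.
Longitude square 0; −1 → -1, wraps to 9, carry into field.
Longitude field E = 4; −1 → 3 = D.
Latitude subsquare o = 14; −1 → 13 = n.

DG95xn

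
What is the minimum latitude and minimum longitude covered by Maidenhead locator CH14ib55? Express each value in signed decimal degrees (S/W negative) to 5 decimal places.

-15.93750, -137.29167

Field C=2, H=7: +2·20° lon, +7·10° lat → SW at lon -140°, lat -20°.
Square 1, 4: +1·2° lon, +4·1° lat → SW at lon -138°, lat -16°.
Subsquare i=8, b=1: +8·0.0833333° lon, +1·0.0416667° lat → SW at lon -137.333°, lat -15.9583°.
Extended square 5, 5: +5·0.00833333° lon, +5·0.00416667° lat → SW at lon -137.292°, lat -15.9375°.
latitude -15.93750, longitude -137.29167.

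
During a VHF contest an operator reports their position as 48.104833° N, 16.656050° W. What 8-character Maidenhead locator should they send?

Add 180° to longitude and 90° to latitude: 163.34395, 138.10483.
Field: lon ⌊163.34395/20⌋ = 8 → I; lat ⌊138.10483/10⌋ = 13 → N.
Square: lon ⌊3.34395/2⌋ = 1; lat ⌊8.10483/1⌋ = 8.
Subsquare: lon ⌊1.34395/0.0833333⌋ = 16 → q; lat ⌊0.10483/0.0416667⌋ = 2 → c.
Extended square: lon ⌊0.01062/0.00833333⌋ = 1; lat ⌊0.02150/0.00416667⌋ = 5.

IN18qc15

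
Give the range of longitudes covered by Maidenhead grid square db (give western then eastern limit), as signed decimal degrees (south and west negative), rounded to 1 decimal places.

-120.0, -100.0

Field D=3, B=1: +3·20° lon, +1·10° lat → SW at lon -120°, lat -80°.
Cell spans 20° lon × 10° lat.
west -120.0, east -100.0.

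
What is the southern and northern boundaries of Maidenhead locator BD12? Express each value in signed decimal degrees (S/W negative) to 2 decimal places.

-58.00, -57.00

Field B=1, D=3: +1·20° lon, +3·10° lat → SW at lon -160°, lat -60°.
Square 1, 2: +1·2° lon, +2·1° lat → SW at lon -158°, lat -58°.
Cell spans 2° lon × 1° lat.
south -58.00, north -57.00.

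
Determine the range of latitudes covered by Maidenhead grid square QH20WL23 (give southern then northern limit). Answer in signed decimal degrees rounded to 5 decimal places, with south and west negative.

-19.52917, -19.52500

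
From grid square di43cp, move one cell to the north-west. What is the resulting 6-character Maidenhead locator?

Longitude subsquare c = 2; −1 → 1 = b.
Latitude subsquare p = 15; +1 → 16 = q.

DI43bq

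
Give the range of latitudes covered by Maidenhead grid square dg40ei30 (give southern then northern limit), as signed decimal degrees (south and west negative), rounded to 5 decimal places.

-29.66667, -29.66250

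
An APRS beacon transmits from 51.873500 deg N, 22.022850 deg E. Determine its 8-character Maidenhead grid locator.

Offset from 180°W / 90°S: lon 202.02285°, lat 141.87350°.
Field: 202.02285/20 → 10 → K, 141.87350/10 → 14 → O; chars KO.
Square: 2.02285/2 → 1, 1.87350/1 → 1; chars 11.
Subsquare: 0.02285/0.0833333 → 0 → a, 0.87350/0.0416667 → 20 → u; chars au.
Extended square: 0.02285/0.00833333 → 2, 0.04017/0.00416667 → 9; chars 29.

KO11au29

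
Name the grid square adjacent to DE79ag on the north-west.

DE69xh

Longitude subsquare a = 0; −1 → -1, wraps to 23 = x, carry into square.
Longitude square 7; −1 → 6.
Latitude subsquare g = 6; +1 → 7 = h.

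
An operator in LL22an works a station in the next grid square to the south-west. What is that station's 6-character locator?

LL12xm

Longitude subsquare a = 0; −1 → -1, wraps to 23 = x, carry into square.
Longitude square 2; −1 → 1.
Latitude subsquare n = 13; −1 → 12 = m.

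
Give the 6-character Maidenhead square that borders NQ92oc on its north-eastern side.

NQ92pd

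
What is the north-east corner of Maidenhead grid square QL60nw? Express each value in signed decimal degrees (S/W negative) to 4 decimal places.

20.9583, 153.1667

Field Q=16, L=11: +16·20° lon, +11·10° lat → SW at lon 140°, lat 20°.
Square 6, 0: +6·2° lon, +0·1° lat → SW at lon 152°, lat 20°.
Subsquare n=13, w=22: +13·0.0833333° lon, +22·0.0416667° lat → SW at lon 153.083°, lat 20.9167°.
Cell spans 0.0833333° lon × 0.0416667° lat. NE corner is SW corner plus one full cell.
latitude 20.9583, longitude 153.1667.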